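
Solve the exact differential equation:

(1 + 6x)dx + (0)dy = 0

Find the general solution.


Check exactness: ∂M/∂y = 0 and ∂N/∂x = 0; equal, so the equation is exact.
Integrate M with respect to x (treating y as constant): ∫M dx = x + 3x^2 + h(y).
Differentiate w.r.t. y and set equal to N: all terms match, so h'(y) = 0 and h is a constant absorbed into C.
General solution: x + 3x^2 = C.


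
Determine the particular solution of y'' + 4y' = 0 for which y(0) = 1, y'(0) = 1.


Characteristic roots of r² + 4r = 0 are 0, -4.
General solution y = c₁ + c₂ e^(-4x).
Apply y(0) = 1: c₁ + c₂ = 1. Apply y'(0) = 1: 0 c₁ - 4 c₂ = 1.
Solve: c₁ = 5/4, c₂ = -1/4.
Particular solution: y = 5/4 - (1/4)e^(-4x).


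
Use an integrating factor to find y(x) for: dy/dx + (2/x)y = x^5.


P(x) = 2/x ⇒ μ = x^2.
(x^2 y)' = x^7 ⇒ x^2 y = x^8/(8) + C.
Solve for y: y = (1/8)x^6 + C/x^2.


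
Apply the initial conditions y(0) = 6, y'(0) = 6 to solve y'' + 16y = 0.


Characteristic roots of r² + 16 = 0 are ±4i, so y = C₁cos(4x) + C₂sin(4x).
Apply y(0) = 6: C₁ = 6. Differentiate and apply y'(0) = 6: 4·C₂ = 6, so C₂ = 3/2.
Particular solution: y = 6cos(4x) + (3/2)sin(4x).


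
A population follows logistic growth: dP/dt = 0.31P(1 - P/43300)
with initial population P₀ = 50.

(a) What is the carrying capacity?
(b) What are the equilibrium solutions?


Logistic ODE dP/dt = 0.31P(1 - P/43300) has equilibria where dP/dt = 0, i.e. P = 0 or P = 43300.
The coefficient (1 - P/K) = 0 when P = K, identifying K = 43300 as the carrying capacity.
(a) K = 43300; (b) equilibria P = 0 and P = 43300.


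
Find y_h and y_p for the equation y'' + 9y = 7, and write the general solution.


Homogeneous part: r² + 9 = 0 ⇒ r = ±3i, so y_h = C₁cos(3x) + C₂sin(3x).
Try constant y_p = A; plug in: 9A = 7 ⇒ A = 7/9.
General solution: y = C₁cos(3x) + C₂sin(3x) + 7/9.


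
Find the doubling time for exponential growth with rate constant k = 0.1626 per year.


Exponential growth: P(t) = P₀ e^(0.1626t). Set P(t)/P₀ = 2: e^(0.1626t) = 2.
Solve: t = ln(2)/0.1626 ≈ 4.26 years.


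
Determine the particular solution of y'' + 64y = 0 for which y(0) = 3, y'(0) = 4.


Characteristic roots of r² + 64 = 0 are ±8i, so y = C₁cos(8x) + C₂sin(8x).
Apply y(0) = 3: C₁ = 3. Differentiate and apply y'(0) = 4: 8·C₂ = 4, so C₂ = 1/2.
Particular solution: y = 3cos(8x) + (1/2)sin(8x).


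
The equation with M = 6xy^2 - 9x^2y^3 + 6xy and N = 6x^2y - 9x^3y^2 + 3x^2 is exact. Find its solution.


Check exactness: ∂M/∂y = 12xy - 27x^2y^2 + 6x and ∂N/∂x = 12xy - 27x^2y^2 + 6x; equal, so the equation is exact.
Integrate M with respect to x (treating y as constant): ∫M dx = 3x^2y^2 - 3x^3y^3 + 3x^2y + h(y).
Differentiate w.r.t. y and set equal to N: all terms match, so h'(y) = 0 and h is a constant absorbed into C.
General solution: 3x^2y^2 - 3x^3y^3 + 3x^2y = C.


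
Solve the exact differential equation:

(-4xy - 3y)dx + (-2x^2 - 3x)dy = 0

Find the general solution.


Check exactness: ∂M/∂y = -4x - 3 and ∂N/∂x = -4x - 3; equal, so the equation is exact.
Integrate M with respect to x (treating y as constant): ∫M dx = -2x^2y - 3xy + h(y).
Differentiate w.r.t. y and set equal to N: all terms match, so h'(y) = 0 and h is a constant absorbed into C.
General solution: -2x^2y - 3xy = C.


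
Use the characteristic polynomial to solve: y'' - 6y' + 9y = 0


Characteristic equation: r² - 6r + 9 = 0, i.e. (r - 3)² = 0.
Repeated root r = 3; include an x factor for the second linearly independent solution.
General solution: y = (C₁ + C₂x)e^(3x).


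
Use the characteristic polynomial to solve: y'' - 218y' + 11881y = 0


Characteristic equation: r² - 218r + 11881 = 0, i.e. (r - 109)² = 0.
Repeated root r = 109; include an x factor for the second linearly independent solution.
General solution: y = (C₁ + C₂x)e^(109x).


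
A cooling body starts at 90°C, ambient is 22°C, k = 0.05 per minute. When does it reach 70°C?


From T(t) = T_a + (T₀ - T_a)e^(-kt), set T(t) = 70:
(70 - 22) / (90 - 22) = e^(-0.05t), so t = -ln(0.706)/0.05 ≈ 7.0 minutes.


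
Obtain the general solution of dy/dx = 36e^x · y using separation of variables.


Separate variables: dy/y = 36e^x dx.
Integrate: ln|y| = 36e^x + C₀.
Exponentiate: y = Ce^(36e^x).


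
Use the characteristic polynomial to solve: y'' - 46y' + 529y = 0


Characteristic equation: r² - 46r + 529 = 0, i.e. (r - 23)² = 0.
Repeated root r = 23; include an x factor for the second linearly independent solution.
General solution: y = (C₁ + C₂x)e^(23x).


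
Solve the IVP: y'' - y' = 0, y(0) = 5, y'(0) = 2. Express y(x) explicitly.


Characteristic roots of r² - r = 0 are 0, 1.
General solution y = c₁ + c₂ e^(x).
Apply y(0) = 5: c₁ + c₂ = 5. Apply y'(0) = 2: 0 c₁ + 1 c₂ = 2.
Solve: c₁ = 3, c₂ = 2.
Particular solution: y = 3 + 2e^(x).


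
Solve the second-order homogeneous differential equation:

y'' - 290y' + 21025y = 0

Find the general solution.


Characteristic equation: r² - 290r + 21025 = 0, i.e. (r - 145)² = 0.
Repeated root r = 145; include an x factor for the second linearly independent solution.
General solution: y = (C₁ + C₂x)e^(145x).


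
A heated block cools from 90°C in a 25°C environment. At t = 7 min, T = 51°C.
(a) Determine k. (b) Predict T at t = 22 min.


Newton's law: T(t) = T_a + (T₀ - T_a)e^(-kt).
(a) Use T(7) = 51: (51 - 25)/(90 - 25) = e^(-k·7), so k = -ln(0.400)/7 ≈ 0.1309.
(b) Apply k to t = 22: T(22) = 25 + (65)e^(-2.880) ≈ 28.6°C.


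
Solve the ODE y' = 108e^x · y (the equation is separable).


Separate variables: dy/y = 108e^x dx.
Integrate: ln|y| = 108e^x + C₀.
Exponentiate: y = Ce^(108e^x).


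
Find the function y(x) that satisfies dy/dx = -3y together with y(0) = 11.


General solution of y' = -3y is y = Ce^(-3x).
Apply y(0) = 11: C = 11.
Particular solution: y = 11e^(-3x).


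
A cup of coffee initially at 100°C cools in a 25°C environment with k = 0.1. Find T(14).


Newton's law: dT/dt = -k(T - T_a) has solution T(t) = T_a + (T₀ - T_a)e^(-kt).
Plug in T_a = 25, T₀ = 100, k = 0.1, t = 14: T(14) = 25 + (75)e^(-1.40) ≈ 43.5°C.


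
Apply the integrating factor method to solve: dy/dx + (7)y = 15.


P(x) = 7, Q(x) = 15; integrating factor μ = e^(7x).
(μ y)' = 15e^(7x) ⇒ μ y = (15/7)e^(7x) + C.
Divide by μ: y = 15/7 + Ce^(-7x).


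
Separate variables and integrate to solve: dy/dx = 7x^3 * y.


Separate variables: dy/y = 7x^3 dx.
Integrate: ln|y| = (7/4)x^4 + C₀.
Exponentiate: y = Ce^((7/4)x^4).


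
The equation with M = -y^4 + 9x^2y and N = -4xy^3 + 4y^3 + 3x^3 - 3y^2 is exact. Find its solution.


Check exactness: ∂M/∂y = -4y^3 + 9x^2 and ∂N/∂x = -4y^3 + 9x^2; equal, so the equation is exact.
Integrate M with respect to x (treating y as constant): ∫M dx = -xy^4 + 3x^3y + h(y).
Differentiate w.r.t. y and set equal to N: the x-dependent terms already match, leaving h'(y) = 4y^3 - 3y^2. Integrate: h(y) = y^4 - y^3.
So F(x,y) = -xy^4 + y^4 + 3x^3y - y^3.
General solution: -xy^4 + y^4 + 3x^3y - y^3 = C.


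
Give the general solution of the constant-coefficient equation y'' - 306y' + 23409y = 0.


Characteristic equation: r² - 306r + 23409 = 0, i.e. (r - 153)² = 0.
Repeated root r = 153; include an x factor for the second linearly independent solution.
General solution: y = (C₁ + C₂x)e^(153x).


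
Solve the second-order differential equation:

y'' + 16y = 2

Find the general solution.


Homogeneous part: r² + 16 = 0 ⇒ r = ±4i, so y_h = C₁cos(4x) + C₂sin(4x).
Try constant y_p = A; plug in: 16A = 2 ⇒ A = 1/8.
General solution: y = C₁cos(4x) + C₂sin(4x) + 1/8.


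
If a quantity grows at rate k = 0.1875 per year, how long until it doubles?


Exponential growth: P(t) = P₀ e^(0.1875t). Set P(t)/P₀ = 2: e^(0.1875t) = 2.
Solve: t = ln(2)/0.1875 ≈ 3.70 years.


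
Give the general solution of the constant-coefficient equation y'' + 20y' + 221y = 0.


Characteristic equation: r² + 20r + 221 = 0.
Discriminant is negative; roots r = -10 ± 11i (complex conjugate pair).
General solution uses e^(α x)(C₁ cos(β x) + C₂ sin(β x)): y = e^(-10x)(C₁cos(11x) + C₂sin(11x)).


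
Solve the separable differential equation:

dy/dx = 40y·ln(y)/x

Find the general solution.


Separate: dy/[y ln(y)] = 40 dx/x.
Substitute u = ln(y): du/u = 40 dx/x.
Integrate: ln|ln(y)| = 40ln|x| + C₀, hence ln(y) = C·x^40.


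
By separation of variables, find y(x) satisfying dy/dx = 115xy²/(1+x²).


Separate: dy/y² = 115x/(1+x²) dx.
Integrate LHS: ∫ dy/y² = -1/y.
Integrate RHS via u = 1+x²: (115/2)ln(1+x²) + C.
Result: -1/y = (115/2)ln(1+x²) + C.


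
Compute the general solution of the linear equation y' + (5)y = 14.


P(x) = 5, Q(x) = 14; integrating factor μ = e^(5x).
(μ y)' = 14e^(5x) ⇒ μ y = (14/5)e^(5x) + C.
Divide by μ: y = 14/5 + Ce^(-5x).


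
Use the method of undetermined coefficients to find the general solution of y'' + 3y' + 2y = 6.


Characteristic roots of r² + 3r + 2 = 0 are -2, -1.
y_h = C₁e^(-2x) + C₂e^(-x).
Constant forcing; try y_p = A. Then 2A = 6 ⇒ A = 3.
General solution: y = C₁e^(-2x) + C₂e^(-x) + 3.


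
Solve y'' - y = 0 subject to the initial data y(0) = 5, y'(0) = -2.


Characteristic roots of r² - 1 = 0 are 1, -1.
General solution y = c₁ e^(x) + c₂ e^(-x).
Apply y(0) = 5: c₁ + c₂ = 5. Apply y'(0) = -2: 1 c₁ - 1 c₂ = -2.
Solve: c₁ = 3/2, c₂ = 7/2.
Particular solution: y = (3/2)e^(x) + (7/2)e^(-x).


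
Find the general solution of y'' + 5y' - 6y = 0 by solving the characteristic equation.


Characteristic equation: r² + 5r - 6 = 0.
Factor: (r - 1)(r + 6) = 0 ⇒ r = 1, -6 (distinct real).
General solution: y = C₁e^(x) + C₂e^(-6x).


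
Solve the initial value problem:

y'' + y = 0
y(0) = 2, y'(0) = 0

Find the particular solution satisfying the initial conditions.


Characteristic roots of r² + 1 = 0 are ±1i, so y = C₁cos(x) + C₂sin(x).
Apply y(0) = 2: C₁ = 2. Differentiate and apply y'(0) = 0: 1·C₂ = 0, so C₂ = 0.
Particular solution: y = 2cos(x).


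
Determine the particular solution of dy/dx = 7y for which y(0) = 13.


General solution of y' = 7y is y = Ce^(7x).
Apply y(0) = 13: C = 13.
Particular solution: y = 13e^(7x).


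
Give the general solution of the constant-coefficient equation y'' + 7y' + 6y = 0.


Characteristic equation: r² + 7r + 6 = 0.
Factor: (r + 1)(r + 6) = 0 ⇒ r = -1, -6 (distinct real).
General solution: y = C₁e^(-x) + C₂e^(-6x).


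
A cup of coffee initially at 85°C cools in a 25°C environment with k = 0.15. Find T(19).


Newton's law: dT/dt = -k(T - T_a) has solution T(t) = T_a + (T₀ - T_a)e^(-kt).
Plug in T_a = 25, T₀ = 85, k = 0.15, t = 19: T(19) = 25 + (60)e^(-2.85) ≈ 28.5°C.


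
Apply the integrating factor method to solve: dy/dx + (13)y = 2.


P(x) = 13, Q(x) = 2; integrating factor μ = e^(13x).
(μ y)' = 2e^(13x) ⇒ μ y = (2/13)e^(13x) + C.
Divide by μ: y = 2/13 + Ce^(-13x).


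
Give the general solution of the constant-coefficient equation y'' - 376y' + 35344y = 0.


Characteristic equation: r² - 376r + 35344 = 0, i.e. (r - 188)² = 0.
Repeated root r = 188; include an x factor for the second linearly independent solution.
General solution: y = (C₁ + C₂x)e^(188x).


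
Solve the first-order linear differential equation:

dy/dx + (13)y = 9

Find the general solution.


P(x) = 13, Q(x) = 9; integrating factor μ = e^(13x).
(μ y)' = 9e^(13x) ⇒ μ y = (9/13)e^(13x) + C.
Divide by μ: y = 9/13 + Ce^(-13x).


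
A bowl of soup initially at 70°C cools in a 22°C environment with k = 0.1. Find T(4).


Newton's law: dT/dt = -k(T - T_a) has solution T(t) = T_a + (T₀ - T_a)e^(-kt).
Plug in T_a = 22, T₀ = 70, k = 0.1, t = 4: T(4) = 22 + (48)e^(-0.40) ≈ 54.2°C.


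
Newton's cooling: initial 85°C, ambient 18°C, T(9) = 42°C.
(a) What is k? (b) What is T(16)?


Newton's law: T(t) = T_a + (T₀ - T_a)e^(-kt).
(a) Use T(9) = 42: (42 - 18)/(85 - 18) = e^(-k·9), so k = -ln(0.358)/9 ≈ 0.1141.
(b) Apply k to t = 16: T(16) = 18 + (67)e^(-1.825) ≈ 28.8°C.


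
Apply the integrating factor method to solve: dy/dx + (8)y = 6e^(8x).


P(x) = 8 ⇒ μ = e^(8x).
(μ y)' = 6e^(16x) ⇒ μ y = (6/16)e^(16x) + C.
Divide by μ: y = (3/8)e^(8x) + Ce^(-8x).


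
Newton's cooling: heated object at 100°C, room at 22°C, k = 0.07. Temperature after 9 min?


Newton's law: dT/dt = -k(T - T_a) has solution T(t) = T_a + (T₀ - T_a)e^(-kt).
Plug in T_a = 22, T₀ = 100, k = 0.07, t = 9: T(9) = 22 + (78)e^(-0.63) ≈ 63.5°C.


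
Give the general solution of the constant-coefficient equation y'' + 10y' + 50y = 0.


Characteristic equation: r² + 10r + 50 = 0.
Discriminant is negative; roots r = -5 ± 5i (complex conjugate pair).
General solution uses e^(α x)(C₁ cos(β x) + C₂ sin(β x)): y = e^(-5x)(C₁cos(5x) + C₂sin(5x)).


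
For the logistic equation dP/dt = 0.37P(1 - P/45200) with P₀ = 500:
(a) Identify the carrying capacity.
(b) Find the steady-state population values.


Logistic ODE dP/dt = 0.37P(1 - P/45200) has equilibria where dP/dt = 0, i.e. P = 0 or P = 45200.
The coefficient (1 - P/K) = 0 when P = K, identifying K = 45200 as the carrying capacity.
(a) K = 45200; (b) equilibria P = 0 and P = 45200.


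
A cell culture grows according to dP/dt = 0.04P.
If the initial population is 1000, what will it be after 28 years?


The ODE dP/dt = 0.04P has solution P(t) = P(0)e^(0.04t).
Substitute P(0) = 1000 and t = 28: P(28) = 1000 e^(1.12) ≈ 3065.


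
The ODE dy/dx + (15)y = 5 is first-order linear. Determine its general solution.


P(x) = 15, Q(x) = 5; integrating factor μ = e^(15x).
(μ y)' = 5e^(15x) ⇒ μ y = (1/3)e^(15x) + C.
Divide by μ: y = 1/3 + Ce^(-15x).


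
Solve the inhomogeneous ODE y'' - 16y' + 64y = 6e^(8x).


Characteristic polynomial (r - 8)² = 0; repeated root r = 8.
y_h = (C₁ + C₂x)e^(8x). Forcing matches the repeated root (resonance), so try y_p = Ax² e^(8x).
Substitute and solve for A: 2A = 6, so A = 3.
General solution: y = (C₁ + C₂x + 3x²)e^(8x).


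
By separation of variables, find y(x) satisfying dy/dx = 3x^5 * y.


Separate variables: dy/y = 3x^5 dx.
Integrate: ln|y| = (1/2)x^6 + C₀.
Exponentiate: y = Ce^((1/2)x^6).


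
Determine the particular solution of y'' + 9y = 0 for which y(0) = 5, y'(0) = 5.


Characteristic roots of r² + 9 = 0 are ±3i, so y = C₁cos(3x) + C₂sin(3x).
Apply y(0) = 5: C₁ = 5. Differentiate and apply y'(0) = 5: 3·C₂ = 5, so C₂ = 5/3.
Particular solution: y = 5cos(3x) + (5/3)sin(3x).


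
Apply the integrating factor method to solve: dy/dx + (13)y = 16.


P(x) = 13, Q(x) = 16; integrating factor μ = e^(13x).
(μ y)' = 16e^(13x) ⇒ μ y = (16/13)e^(13x) + C.
Divide by μ: y = 16/13 + Ce^(-13x).


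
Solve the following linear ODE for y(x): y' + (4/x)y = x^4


P(x) = 4/x ⇒ μ = x^4.
(x^4 y)' = x^8 ⇒ x^4 y = x^9/(9) + C.
Solve for y: y = (1/9)x^5 + C/x^4.


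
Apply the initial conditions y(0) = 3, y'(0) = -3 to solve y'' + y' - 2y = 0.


Characteristic roots of r² + r - 2 = 0 are -2, 1.
General solution y = c₁ e^(-2x) + c₂ e^(x).
Apply y(0) = 3: c₁ + c₂ = 3. Apply y'(0) = -3: -2 c₁ + 1 c₂ = -3.
Solve: c₁ = 2, c₂ = 1.
Particular solution: y = 2e^(-2x) + e^(x).


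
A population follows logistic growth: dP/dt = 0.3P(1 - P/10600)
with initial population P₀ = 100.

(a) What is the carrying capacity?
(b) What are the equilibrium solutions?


Logistic ODE dP/dt = 0.3P(1 - P/10600) has equilibria where dP/dt = 0, i.e. P = 0 or P = 10600.
The coefficient (1 - P/K) = 0 when P = K, identifying K = 10600 as the carrying capacity.
(a) K = 10600; (b) equilibria P = 0 and P = 10600.


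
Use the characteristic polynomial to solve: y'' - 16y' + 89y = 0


Characteristic equation: r² - 16r + 89 = 0.
Discriminant is negative; roots r = 8 ± 5i (complex conjugate pair).
General solution uses e^(α x)(C₁ cos(β x) + C₂ sin(β x)): y = e^(8x)(C₁cos(5x) + C₂sin(5x)).


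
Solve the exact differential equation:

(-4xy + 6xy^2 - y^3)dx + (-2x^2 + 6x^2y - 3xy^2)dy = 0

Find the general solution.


Check exactness: ∂M/∂y = -4x + 12xy - 3y^2 and ∂N/∂x = -4x + 12xy - 3y^2; equal, so the equation is exact.
Integrate M with respect to x (treating y as constant): ∫M dx = -2x^2y + 3x^2y^2 - xy^3 + h(y).
Differentiate w.r.t. y and set equal to N: all terms match, so h'(y) = 0 and h is a constant absorbed into C.
General solution: -2x^2y + 3x^2y^2 - xy^3 = C.


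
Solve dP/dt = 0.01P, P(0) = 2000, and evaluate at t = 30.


The ODE dP/dt = 0.01P has solution P(t) = P(0)e^(0.01t).
Substitute P(0) = 2000 and t = 30: P(30) = 2000 e^(0.30) ≈ 2700.


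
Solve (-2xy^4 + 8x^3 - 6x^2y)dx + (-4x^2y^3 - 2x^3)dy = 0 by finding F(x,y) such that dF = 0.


Check exactness: ∂M/∂y = -8xy^3 - 6x^2 and ∂N/∂x = -8xy^3 - 6x^2; equal, so the equation is exact.
Integrate M with respect to x (treating y as constant): ∫M dx = -x^2y^4 + 2x^4 - 2x^3y + h(y).
Differentiate w.r.t. y and set equal to N: all terms match, so h'(y) = 0 and h is a constant absorbed into C.
General solution: -x^2y^4 + 2x^4 - 2x^3y = C.


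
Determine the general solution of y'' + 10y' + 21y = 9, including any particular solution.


Characteristic roots of r² + 10r + 21 = 0 are -3, -7.
y_h = C₁e^(-3x) + C₂e^(-7x).
Constant forcing; try y_p = A. Then 21A = 9 ⇒ A = 3/7.
General solution: y = C₁e^(-3x) + C₂e^(-7x) + 3/7.


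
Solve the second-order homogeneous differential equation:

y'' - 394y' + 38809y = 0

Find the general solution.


Characteristic equation: r² - 394r + 38809 = 0, i.e. (r - 197)² = 0.
Repeated root r = 197; include an x factor for the second linearly independent solution.
General solution: y = (C₁ + C₂x)e^(197x).


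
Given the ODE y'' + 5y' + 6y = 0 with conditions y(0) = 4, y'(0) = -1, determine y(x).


Characteristic roots of r² + 5r + 6 = 0 are -3, -2.
General solution y = c₁ e^(-3x) + c₂ e^(-2x).
Apply y(0) = 4: c₁ + c₂ = 4. Apply y'(0) = -1: -3 c₁ - 2 c₂ = -1.
Solve: c₁ = -7, c₂ = 11.
Particular solution: y = -7e^(-3x) + 11e^(-2x).


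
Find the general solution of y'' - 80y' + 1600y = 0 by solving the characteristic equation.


Characteristic equation: r² - 80r + 1600 = 0, i.e. (r - 40)² = 0.
Repeated root r = 40; include an x factor for the second linearly independent solution.
General solution: y = (C₁ + C₂x)e^(40x).


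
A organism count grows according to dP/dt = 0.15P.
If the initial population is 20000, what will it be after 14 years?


The ODE dP/dt = 0.15P has solution P(t) = P(0)e^(0.15t).
Substitute P(0) = 20000 and t = 14: P(14) = 20000 e^(2.10) ≈ 163323.


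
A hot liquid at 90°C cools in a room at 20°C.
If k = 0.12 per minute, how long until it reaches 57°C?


From T(t) = T_a + (T₀ - T_a)e^(-kt), set T(t) = 57:
(57 - 20) / (90 - 20) = e^(-0.12t), so t = -ln(0.529)/0.12 ≈ 5.3 minutes.


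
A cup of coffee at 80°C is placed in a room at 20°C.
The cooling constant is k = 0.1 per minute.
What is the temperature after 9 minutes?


Newton's law: dT/dt = -k(T - T_a) has solution T(t) = T_a + (T₀ - T_a)e^(-kt).
Plug in T_a = 20, T₀ = 80, k = 0.1, t = 9: T(9) = 20 + (60)e^(-0.90) ≈ 44.4°C.


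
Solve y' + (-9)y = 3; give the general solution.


P(x) = -9 ⇒ μ = e^(-9x).
(μ y)' = 3e^(-9x) ⇒ μ y = -(1/3)e^(-9x) + C.
Divide by μ: y = -1/3 + Ce^(9x).


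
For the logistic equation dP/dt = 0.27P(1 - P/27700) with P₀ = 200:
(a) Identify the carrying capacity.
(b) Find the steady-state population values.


Logistic ODE dP/dt = 0.27P(1 - P/27700) has equilibria where dP/dt = 0, i.e. P = 0 or P = 27700.
The coefficient (1 - P/K) = 0 when P = K, identifying K = 27700 as the carrying capacity.
(a) K = 27700; (b) equilibria P = 0 and P = 27700.


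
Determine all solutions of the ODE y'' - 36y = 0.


Characteristic equation: r² - 36 = 0.
Factor: (r - 6)(r + 6) = 0 ⇒ r = 6, -6 (distinct real).
General solution: y = C₁e^(6x) + C₂e^(-6x).


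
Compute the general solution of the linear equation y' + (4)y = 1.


P(x) = 4, Q(x) = 1; integrating factor μ = e^(4x).
(μ y)' = e^(4x) ⇒ μ y = (1/4)e^(4x) + C.
Divide by μ: y = 1/4 + Ce^(-4x).


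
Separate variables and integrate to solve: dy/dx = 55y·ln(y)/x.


Separate: dy/[y ln(y)] = 55 dx/x.
Substitute u = ln(y): du/u = 55 dx/x.
Integrate: ln|ln(y)| = 55ln|x| + C₀, hence ln(y) = C·x^55.


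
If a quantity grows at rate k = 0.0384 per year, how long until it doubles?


Exponential growth: P(t) = P₀ e^(0.0384t). Set P(t)/P₀ = 2: e^(0.0384t) = 2.
Solve: t = ln(2)/0.0384 ≈ 18.05 years.


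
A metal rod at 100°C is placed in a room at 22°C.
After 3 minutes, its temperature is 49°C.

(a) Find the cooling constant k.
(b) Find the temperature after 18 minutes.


Newton's law: T(t) = T_a + (T₀ - T_a)e^(-kt).
(a) Use T(3) = 49: (49 - 22)/(100 - 22) = e^(-k·3), so k = -ln(0.346)/3 ≈ 0.3536.
(b) Apply k to t = 18: T(18) = 22 + (78)e^(-6.365) ≈ 22.1°C.


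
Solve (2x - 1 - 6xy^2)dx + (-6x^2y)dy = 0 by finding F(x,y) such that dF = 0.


Check exactness: ∂M/∂y = -12xy and ∂N/∂x = -12xy; equal, so the equation is exact.
Integrate M with respect to x (treating y as constant): ∫M dx = x^2 - x - 3x^2y^2 + h(y).
Differentiate w.r.t. y and set equal to N: all terms match, so h'(y) = 0 and h is a constant absorbed into C.
General solution: x^2 - x - 3x^2y^2 = C.


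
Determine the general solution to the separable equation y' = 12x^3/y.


Separate variables: y dy = 12x^3 dx.
Integrate both sides: y²/2 = 3x^4 + C₀.
Multiply by 2: y² = 6x^4 + C.


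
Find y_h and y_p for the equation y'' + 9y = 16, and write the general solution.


Homogeneous part: r² + 9 = 0 ⇒ r = ±3i, so y_h = C₁cos(3x) + C₂sin(3x).
Try constant y_p = A; plug in: 9A = 16 ⇒ A = 16/9.
General solution: y = C₁cos(3x) + C₂sin(3x) + 16/9.


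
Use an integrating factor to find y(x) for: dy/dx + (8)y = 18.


P(x) = 8, Q(x) = 18; integrating factor μ = e^(8x).
(μ y)' = 18e^(8x) ⇒ μ y = (9/4)e^(8x) + C.
Divide by μ: y = 9/4 + Ce^(-8x).


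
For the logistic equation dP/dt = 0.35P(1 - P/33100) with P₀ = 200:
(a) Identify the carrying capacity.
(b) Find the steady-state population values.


Logistic ODE dP/dt = 0.35P(1 - P/33100) has equilibria where dP/dt = 0, i.e. P = 0 or P = 33100.
The coefficient (1 - P/K) = 0 when P = K, identifying K = 33100 as the carrying capacity.
(a) K = 33100; (b) equilibria P = 0 and P = 33100.


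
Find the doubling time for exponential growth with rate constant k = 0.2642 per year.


Exponential growth: P(t) = P₀ e^(0.2642t). Set P(t)/P₀ = 2: e^(0.2642t) = 2.
Solve: t = ln(2)/0.2642 ≈ 2.62 years.


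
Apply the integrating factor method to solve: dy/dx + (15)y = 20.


P(x) = 15, Q(x) = 20; integrating factor μ = e^(15x).
(μ y)' = 20e^(15x) ⇒ μ y = (4/3)e^(15x) + C.
Divide by μ: y = 4/3 + Ce^(-15x).


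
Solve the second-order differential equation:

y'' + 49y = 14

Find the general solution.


Homogeneous part: r² + 49 = 0 ⇒ r = ±7i, so y_h = C₁cos(7x) + C₂sin(7x).
Try constant y_p = A; plug in: 49A = 14 ⇒ A = 2/7.
General solution: y = C₁cos(7x) + C₂sin(7x) + 2/7.


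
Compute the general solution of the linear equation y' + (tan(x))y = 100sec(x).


P(x) = tan(x) ⇒ μ = e^(∫tan(x)dx) = sec(x).
(sec(x) y)' = 100sec²(x) ⇒ sec(x) y = 100tan(x) + C.
Multiply by cos(x): y = 100sin(x) + C·cos(x).


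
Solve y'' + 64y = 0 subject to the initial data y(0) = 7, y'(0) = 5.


Characteristic roots of r² + 64 = 0 are ±8i, so y = C₁cos(8x) + C₂sin(8x).
Apply y(0) = 7: C₁ = 7. Differentiate and apply y'(0) = 5: 8·C₂ = 5, so C₂ = 5/8.
Particular solution: y = 7cos(8x) + (5/8)sin(8x).


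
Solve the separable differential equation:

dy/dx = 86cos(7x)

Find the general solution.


g(y) = 1, so integrate directly: y = ∫ 86cos(7x) dx = (86/7)sin(7x) + C.


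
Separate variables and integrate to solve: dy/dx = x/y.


Separate variables: y dy = x dx.
Integrate both sides: y²/2 = (1/2)x^2 + C₀.
Multiply by 2: y² = x^2 + C.


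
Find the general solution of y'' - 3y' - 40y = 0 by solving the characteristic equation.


Characteristic equation: r² - 3r - 40 = 0.
Factor: (r + 5)(r - 8) = 0 ⇒ r = -5, 8 (distinct real).
General solution: y = C₁e^(-5x) + C₂e^(8x).


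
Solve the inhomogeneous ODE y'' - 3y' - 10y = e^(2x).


Characteristic roots of r² - 3r - 10 = 0 are -2, 5.
y_h = C₁e^(-2x) + C₂e^(5x).
Forcing exponent 2 is not a characteristic root; try y_p = Ae^(2x).
Substitute: A·(4 + (-3)·2 + (-10)) = A·-12 = 1, so A = -1/12.
General solution: y = C₁e^(-2x) + C₂e^(5x) - (1/12)e^(2x).


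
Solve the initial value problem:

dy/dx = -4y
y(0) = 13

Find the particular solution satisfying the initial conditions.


General solution of y' = -4y is y = Ce^(-4x).
Apply y(0) = 13: C = 13.
Particular solution: y = 13e^(-4x).


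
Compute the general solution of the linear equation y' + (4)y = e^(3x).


P(x) = 4 ⇒ μ = e^(4x).
(μ y)' = e^(7x) ⇒ μ y = e^(7x)/7 + C.
Divide by μ: y = (1/7)e^(3x) + Ce^(-4x).


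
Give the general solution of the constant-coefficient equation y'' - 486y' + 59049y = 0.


Characteristic equation: r² - 486r + 59049 = 0, i.e. (r - 243)² = 0.
Repeated root r = 243; include an x factor for the second linearly independent solution.
General solution: y = (C₁ + C₂x)e^(243x).


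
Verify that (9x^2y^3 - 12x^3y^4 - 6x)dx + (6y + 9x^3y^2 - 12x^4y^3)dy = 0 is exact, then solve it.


Check exactness: ∂M/∂y = 27x^2y^2 - 48x^3y^3 and ∂N/∂x = 27x^2y^2 - 48x^3y^3; equal, so the equation is exact.
Integrate M with respect to x (treating y as constant): ∫M dx = 3x^3y^3 - 3x^4y^4 - 3x^2 + h(y).
Differentiate w.r.t. y and set equal to N: the x-dependent terms already match, leaving h'(y) = 6y. Integrate: h(y) = 3y^2.
So F(x,y) = 3y^2 + 3x^3y^3 - 3x^4y^4 - 3x^2.
General solution: 3y^2 + 3x^3y^3 - 3x^4y^4 - 3x^2 = C.


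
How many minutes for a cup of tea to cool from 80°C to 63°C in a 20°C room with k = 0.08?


From T(t) = T_a + (T₀ - T_a)e^(-kt), set T(t) = 63:
(63 - 20) / (80 - 20) = e^(-0.08t), so t = -ln(0.717)/0.08 ≈ 4.2 minutes.


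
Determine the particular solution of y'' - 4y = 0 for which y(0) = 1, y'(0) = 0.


Characteristic roots of r² - 4 = 0 are -2, 2.
General solution y = c₁ e^(-2x) + c₂ e^(2x).
Apply y(0) = 1: c₁ + c₂ = 1. Apply y'(0) = 0: -2 c₁ + 2 c₂ = 0.
Solve: c₁ = 1/2, c₂ = 1/2.
Particular solution: y = (1/2)e^(-2x) + (1/2)e^(2x).


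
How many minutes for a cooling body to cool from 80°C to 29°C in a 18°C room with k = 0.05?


From T(t) = T_a + (T₀ - T_a)e^(-kt), set T(t) = 29:
(29 - 18) / (80 - 18) = e^(-0.05t), so t = -ln(0.177)/0.05 ≈ 34.6 minutes.


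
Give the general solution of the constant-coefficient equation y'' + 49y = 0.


Characteristic equation: r² + 49 = 0.
Discriminant is negative; roots r = 0 ± 7i (complex conjugate pair).
General solution uses e^(α x)(C₁ cos(β x) + C₂ sin(β x)): y = C₁cos(7x) + C₂sin(7x).


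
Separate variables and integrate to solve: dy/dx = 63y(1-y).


Separate: dy/[y(1-y)] = 63 dx.
Partial fractions: 1/[y(1-y)] = 1/y + 1/(1-y).
Integrate: ln|y/(1-y)| = 63x + C₀.
Solve for y: y = 1/(1 + Ce^(-63x)).


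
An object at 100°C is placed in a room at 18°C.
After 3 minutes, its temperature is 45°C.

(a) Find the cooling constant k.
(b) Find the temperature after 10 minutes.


Newton's law: T(t) = T_a + (T₀ - T_a)e^(-kt).
(a) Use T(3) = 45: (45 - 18)/(100 - 18) = e^(-k·3), so k = -ln(0.329)/3 ≈ 0.3703.
(b) Apply k to t = 10: T(10) = 18 + (82)e^(-3.703) ≈ 20.0°C.


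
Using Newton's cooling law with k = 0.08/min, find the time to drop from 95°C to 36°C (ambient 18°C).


From T(t) = T_a + (T₀ - T_a)e^(-kt), set T(t) = 36:
(36 - 18) / (95 - 18) = e^(-0.08t), so t = -ln(0.234)/0.08 ≈ 18.2 minutes.


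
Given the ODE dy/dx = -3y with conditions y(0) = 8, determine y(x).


General solution of y' = -3y is y = Ce^(-3x).
Apply y(0) = 8: C = 8.
Particular solution: y = 8e^(-3x).


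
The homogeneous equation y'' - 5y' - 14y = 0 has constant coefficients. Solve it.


Characteristic equation: r² - 5r - 14 = 0.
Factor: (r + 2)(r - 7) = 0 ⇒ r = -2, 7 (distinct real).
General solution: y = C₁e^(-2x) + C₂e^(7x).


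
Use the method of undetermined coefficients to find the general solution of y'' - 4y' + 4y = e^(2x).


Characteristic polynomial (r - 2)² = 0; repeated root r = 2.
y_h = (C₁ + C₂x)e^(2x). Forcing matches the repeated root (resonance), so try y_p = Ax² e^(2x).
Substitute and solve for A: 2A = 1, so A = 1/2.
General solution: y = (C₁ + C₂x + (1/2)x²)e^(2x).


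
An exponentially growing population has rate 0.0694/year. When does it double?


Exponential growth: P(t) = P₀ e^(0.0694t). Set P(t)/P₀ = 2: e^(0.0694t) = 2.
Solve: t = ln(2)/0.0694 ≈ 9.99 years.


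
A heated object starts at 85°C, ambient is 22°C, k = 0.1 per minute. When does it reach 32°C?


From T(t) = T_a + (T₀ - T_a)e^(-kt), set T(t) = 32:
(32 - 22) / (85 - 22) = e^(-0.1t), so t = -ln(0.159)/0.1 ≈ 18.4 minutes.


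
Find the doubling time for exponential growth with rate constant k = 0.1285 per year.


Exponential growth: P(t) = P₀ e^(0.1285t). Set P(t)/P₀ = 2: e^(0.1285t) = 2.
Solve: t = ln(2)/0.1285 ≈ 5.39 years.


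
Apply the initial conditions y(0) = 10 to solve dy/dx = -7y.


General solution of y' = -7y is y = Ce^(-7x).
Apply y(0) = 10: C = 10.
Particular solution: y = 10e^(-7x).


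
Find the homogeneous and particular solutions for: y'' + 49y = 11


Homogeneous part: r² + 49 = 0 ⇒ r = ±7i, so y_h = C₁cos(7x) + C₂sin(7x).
Try constant y_p = A; plug in: 49A = 11 ⇒ A = 11/49.
General solution: y = C₁cos(7x) + C₂sin(7x) + 11/49.


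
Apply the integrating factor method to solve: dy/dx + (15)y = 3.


P(x) = 15, Q(x) = 3; integrating factor μ = e^(15x).
(μ y)' = 3e^(15x) ⇒ μ y = (1/5)e^(15x) + C.
Divide by μ: y = 1/5 + Ce^(-15x).


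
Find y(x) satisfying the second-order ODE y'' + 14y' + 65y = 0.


Characteristic equation: r² + 14r + 65 = 0.
Discriminant is negative; roots r = -7 ± 4i (complex conjugate pair).
General solution uses e^(α x)(C₁ cos(β x) + C₂ sin(β x)): y = e^(-7x)(C₁cos(4x) + C₂sin(4x)).


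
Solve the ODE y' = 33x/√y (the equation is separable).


Separate: √y dy = 33x dx.
Integrate: (2/3)y^(3/2) = (33/2)x² + C.


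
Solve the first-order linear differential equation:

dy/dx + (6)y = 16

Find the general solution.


P(x) = 6, Q(x) = 16; integrating factor μ = e^(6x).
(μ y)' = 16e^(6x) ⇒ μ y = (8/3)e^(6x) + C.
Divide by μ: y = 8/3 + Ce^(-6x).


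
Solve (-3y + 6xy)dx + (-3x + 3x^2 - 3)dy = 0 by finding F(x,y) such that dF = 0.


Check exactness: ∂M/∂y = -3 + 6x and ∂N/∂x = -3 + 6x; equal, so the equation is exact.
Integrate M with respect to x (treating y as constant): ∫M dx = -3xy + 3x^2y + h(y).
Differentiate w.r.t. y and set equal to N: the x-dependent terms already match, leaving h'(y) = -3. Integrate: h(y) = -3y.
So F(x,y) = -3xy + 3x^2y - 3y.
General solution: -3xy + 3x^2y - 3y = C.


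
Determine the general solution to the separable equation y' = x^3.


Integrate both sides with respect to x: y = ∫ x^3 dx = (1/4)x^4 + C.


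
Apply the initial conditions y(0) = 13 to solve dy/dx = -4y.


General solution of y' = -4y is y = Ce^(-4x).
Apply y(0) = 13: C = 13.
Particular solution: y = 13e^(-4x).


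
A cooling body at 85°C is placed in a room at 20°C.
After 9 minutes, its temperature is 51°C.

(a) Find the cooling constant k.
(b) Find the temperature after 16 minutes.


Newton's law: T(t) = T_a + (T₀ - T_a)e^(-kt).
(a) Use T(9) = 51: (51 - 20)/(85 - 20) = e^(-k·9), so k = -ln(0.477)/9 ≈ 0.0823.
(b) Apply k to t = 16: T(16) = 20 + (65)e^(-1.316) ≈ 37.4°C.


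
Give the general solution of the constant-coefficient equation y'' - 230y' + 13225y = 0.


Characteristic equation: r² - 230r + 13225 = 0, i.e. (r - 115)² = 0.
Repeated root r = 115; include an x factor for the second linearly independent solution.
General solution: y = (C₁ + C₂x)e^(115x).


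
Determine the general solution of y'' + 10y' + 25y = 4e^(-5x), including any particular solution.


Characteristic polynomial (r + 5)² = 0; repeated root r = -5.
y_h = (C₁ + C₂x)e^(-5x). Forcing matches the repeated root (resonance), so try y_p = Ax² e^(-5x).
Substitute and solve for A: 2A = 4, so A = 2.
General solution: y = (C₁ + C₂x + 2x²)e^(-5x).


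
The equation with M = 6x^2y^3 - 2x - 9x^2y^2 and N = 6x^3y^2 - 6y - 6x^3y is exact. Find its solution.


Check exactness: ∂M/∂y = 18x^2y^2 - 18x^2y and ∂N/∂x = 18x^2y^2 - 18x^2y; equal, so the equation is exact.
Integrate M with respect to x (treating y as constant): ∫M dx = 2x^3y^3 - x^2 - 3x^3y^2 + h(y).
Differentiate w.r.t. y and set equal to N: the x-dependent terms already match, leaving h'(y) = -6y. Integrate: h(y) = -3y^2.
So F(x,y) = 2x^3y^3 - 3y^2 - x^2 - 3x^3y^2.
General solution: 2x^3y^3 - 3y^2 - x^2 - 3x^3y^2 = C.


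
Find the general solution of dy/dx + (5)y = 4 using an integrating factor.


P(x) = 5, Q(x) = 4; integrating factor μ = e^(5x).
(μ y)' = 4e^(5x) ⇒ μ y = (4/5)e^(5x) + C.
Divide by μ: y = 4/5 + Ce^(-5x).


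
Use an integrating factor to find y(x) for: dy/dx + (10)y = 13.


P(x) = 10, Q(x) = 13; integrating factor μ = e^(10x).
(μ y)' = 13e^(10x) ⇒ μ y = (13/10)e^(10x) + C.
Divide by μ: y = 13/10 + Ce^(-10x).


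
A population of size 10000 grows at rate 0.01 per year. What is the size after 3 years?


The ODE dP/dt = 0.01P has solution P(t) = P(0)e^(0.01t).
Substitute P(0) = 10000 and t = 3: P(3) = 10000 e^(0.03) ≈ 10305.


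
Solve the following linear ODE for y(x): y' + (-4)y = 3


P(x) = -4 ⇒ μ = e^(-4x).
(μ y)' = 3e^(-4x) ⇒ μ y = -(3/4)e^(-4x) + C.
Divide by μ: y = -3/4 + Ce^(4x).


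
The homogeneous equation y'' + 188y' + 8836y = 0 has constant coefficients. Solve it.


Characteristic equation: r² + 188r + 8836 = 0, i.e. (r + 94)² = 0.
Repeated root r = -94; include an x factor for the second linearly independent solution.
General solution: y = (C₁ + C₂x)e^(-94x).


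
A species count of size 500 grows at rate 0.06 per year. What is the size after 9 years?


The ODE dP/dt = 0.06P has solution P(t) = P(0)e^(0.06t).
Substitute P(0) = 500 and t = 9: P(9) = 500 e^(0.54) ≈ 858.


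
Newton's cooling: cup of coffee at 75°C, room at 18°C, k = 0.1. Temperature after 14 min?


Newton's law: dT/dt = -k(T - T_a) has solution T(t) = T_a + (T₀ - T_a)e^(-kt).
Plug in T_a = 18, T₀ = 75, k = 0.1, t = 14: T(14) = 18 + (57)e^(-1.40) ≈ 32.1°C.


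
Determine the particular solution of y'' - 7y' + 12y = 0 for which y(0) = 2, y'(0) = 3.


Characteristic roots of r² - 7r + 12 = 0 are 4, 3.
General solution y = c₁ e^(4x) + c₂ e^(3x).
Apply y(0) = 2: c₁ + c₂ = 2. Apply y'(0) = 3: 4 c₁ + 3 c₂ = 3.
Solve: c₁ = -3, c₂ = 5.
Particular solution: y = -3e^(4x) + 5e^(3x).


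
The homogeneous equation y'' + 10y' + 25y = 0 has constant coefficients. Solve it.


Characteristic equation: r² + 10r + 25 = 0, i.e. (r + 5)² = 0.
Repeated root r = -5; include an x factor for the second linearly independent solution.
General solution: y = (C₁ + C₂x)e^(-5x).


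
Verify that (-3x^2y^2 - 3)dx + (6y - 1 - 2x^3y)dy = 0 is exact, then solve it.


Check exactness: ∂M/∂y = -6x^2y and ∂N/∂x = -6x^2y; equal, so the equation is exact.
Integrate M with respect to x (treating y as constant): ∫M dx = -x^3y^2 - 3x + h(y).
Differentiate w.r.t. y and set equal to N: the x-dependent terms already match, leaving h'(y) = 6y - 1. Integrate: h(y) = 3y^2 - y.
So F(x,y) = 3y^2 - y - x^3y^2 - 3x.
General solution: 3y^2 - y - x^3y^2 - 3x = C.


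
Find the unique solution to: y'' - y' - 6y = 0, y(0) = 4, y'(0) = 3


Characteristic roots of r² - r - 6 = 0 are -2, 3.
General solution y = c₁ e^(-2x) + c₂ e^(3x).
Apply y(0) = 4: c₁ + c₂ = 4. Apply y'(0) = 3: -2 c₁ + 3 c₂ = 3.
Solve: c₁ = 9/5, c₂ = 11/5.
Particular solution: y = (9/5)e^(-2x) + (11/5)e^(3x).


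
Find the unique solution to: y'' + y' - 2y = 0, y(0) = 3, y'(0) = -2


Characteristic roots of r² + r - 2 = 0 are -2, 1.
General solution y = c₁ e^(-2x) + c₂ e^(x).
Apply y(0) = 3: c₁ + c₂ = 3. Apply y'(0) = -2: -2 c₁ + 1 c₂ = -2.
Solve: c₁ = 5/3, c₂ = 4/3.
Particular solution: y = (5/3)e^(-2x) + (4/3)e^(x).


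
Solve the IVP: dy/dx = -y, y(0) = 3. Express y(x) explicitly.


General solution of y' = -y is y = Ce^(-x).
Apply y(0) = 3: C = 3.
Particular solution: y = 3e^(-x).


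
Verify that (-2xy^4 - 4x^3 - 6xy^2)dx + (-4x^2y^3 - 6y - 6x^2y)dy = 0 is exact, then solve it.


Check exactness: ∂M/∂y = -8xy^3 - 12xy and ∂N/∂x = -8xy^3 - 12xy; equal, so the equation is exact.
Integrate M with respect to x (treating y as constant): ∫M dx = -x^2y^4 - x^4 - 3x^2y^2 + h(y).
Differentiate w.r.t. y and set equal to N: the x-dependent terms already match, leaving h'(y) = -6y. Integrate: h(y) = -3y^2.
So F(x,y) = -x^2y^4 - 3y^2 - x^4 - 3x^2y^2.
General solution: -x^2y^4 - 3y^2 - x^4 - 3x^2y^2 = C.


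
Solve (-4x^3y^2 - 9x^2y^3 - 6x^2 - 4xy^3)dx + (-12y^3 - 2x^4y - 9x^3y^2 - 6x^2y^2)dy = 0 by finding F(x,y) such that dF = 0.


Check exactness: ∂M/∂y = -8x^3y - 27x^2y^2 - 12xy^2 and ∂N/∂x = -8x^3y - 27x^2y^2 - 12xy^2; equal, so the equation is exact.
Integrate M with respect to x (treating y as constant): ∫M dx = -x^4y^2 - 3x^3y^3 - 2x^3 - 2x^2y^3 + h(y).
Differentiate w.r.t. y and set equal to N: the x-dependent terms already match, leaving h'(y) = -12y^3. Integrate: h(y) = -3y^4.
So F(x,y) = -3y^4 - x^4y^2 - 3x^3y^3 - 2x^3 - 2x^2y^3.
General solution: -3y^4 - x^4y^2 - 3x^3y^3 - 2x^3 - 2x^2y^3 = C.


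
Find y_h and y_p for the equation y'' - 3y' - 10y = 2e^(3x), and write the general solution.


Characteristic roots of r² - 3r - 10 = 0 are -2, 5.
y_h = C₁e^(-2x) + C₂e^(5x).
Forcing exponent 3 is not a characteristic root; try y_p = Ae^(3x).
Substitute: A·(9 + (-3)·3 + (-10)) = A·-10 = 2, so A = -1/5.
General solution: y = C₁e^(-2x) + C₂e^(5x) - (1/5)e^(3x).


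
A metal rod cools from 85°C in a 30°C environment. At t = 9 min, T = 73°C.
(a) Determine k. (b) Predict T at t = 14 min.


Newton's law: T(t) = T_a + (T₀ - T_a)e^(-kt).
(a) Use T(9) = 73: (73 - 30)/(85 - 30) = e^(-k·9), so k = -ln(0.782)/9 ≈ 0.0273.
(b) Apply k to t = 14: T(14) = 30 + (55)e^(-0.383) ≈ 67.5°C.


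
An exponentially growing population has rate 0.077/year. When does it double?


Exponential growth: P(t) = P₀ e^(0.077t). Set P(t)/P₀ = 2: e^(0.077t) = 2.
Solve: t = ln(2)/0.077 ≈ 9.00 years.


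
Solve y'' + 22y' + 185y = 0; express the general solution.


Characteristic equation: r² + 22r + 185 = 0.
Discriminant is negative; roots r = -11 ± 8i (complex conjugate pair).
General solution uses e^(α x)(C₁ cos(β x) + C₂ sin(β x)): y = e^(-11x)(C₁cos(8x) + C₂sin(8x)).


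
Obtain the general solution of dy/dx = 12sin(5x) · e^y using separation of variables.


Separate: e^(-y) dy = 12sin(5x) dx.
Integrate: -e^(-y) = -(12/5)cos(5x) + C₀.
Rearrange: e^(-y) = (12/5)cos(5x) + C.


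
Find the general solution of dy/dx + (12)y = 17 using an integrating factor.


P(x) = 12, Q(x) = 17; integrating factor μ = e^(12x).
(μ y)' = 17e^(12x) ⇒ μ y = (17/12)e^(12x) + C.
Divide by μ: y = 17/12 + Ce^(-12x).
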